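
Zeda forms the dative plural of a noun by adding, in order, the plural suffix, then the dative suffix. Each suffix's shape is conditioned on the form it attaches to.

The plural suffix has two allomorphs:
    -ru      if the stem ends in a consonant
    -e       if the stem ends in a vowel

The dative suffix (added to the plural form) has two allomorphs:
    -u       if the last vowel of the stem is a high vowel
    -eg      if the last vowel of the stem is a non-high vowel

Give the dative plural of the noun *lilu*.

lilueeg

The final sound of *lilu* is /u/, which is a vowel, so the plural suffix is -e, giving *lilue*.
The plural form *lilue* — last vowel /e/ (a non-high vowel) → -eg → *lilueeg*.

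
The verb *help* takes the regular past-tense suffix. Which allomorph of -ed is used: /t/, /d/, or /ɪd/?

The stem *help* ends in a voiceless consonant other than /t/.
The -ed suffix is realized as /ɪd/ after /t, d/; as /t/ after other voiceless consonants; and as /d/ after other voiced sounds.
So -ed on *help* is pronounced /t/.

/t/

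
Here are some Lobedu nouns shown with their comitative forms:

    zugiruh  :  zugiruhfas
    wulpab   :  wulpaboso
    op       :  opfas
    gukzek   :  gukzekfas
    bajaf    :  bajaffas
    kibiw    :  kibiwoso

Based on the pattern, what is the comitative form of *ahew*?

ahewoso

The alternation tracks the final consonant of the stem — -fas when the stem ends in a voiceless consonant (*zugiruh*, *op*, *gukzek*, *bajaf*); -oso when the stem ends in a voiced consonant (*wulpab*, *kibiw*).
*ahew* — final consonant /w/ (voiced) → -oso → *ahewoso*.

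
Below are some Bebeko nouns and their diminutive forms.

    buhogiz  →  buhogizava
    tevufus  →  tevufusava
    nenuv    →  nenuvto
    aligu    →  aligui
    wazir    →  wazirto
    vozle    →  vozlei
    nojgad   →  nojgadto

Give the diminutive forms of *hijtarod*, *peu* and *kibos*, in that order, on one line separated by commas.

hijtarodto, peui, kibosava

The suffix is conditioned by the final sound: -ava when the stem ends in a sibilant (*buhogiz*, *tevufus*); -to when the stem ends in a non-sibilant consonant (*nenuv*, *wazir*, *nojgad*); -i when the stem ends in a vowel (*aligu*, *vozle*).
*hijtarod* — final sound /d/ (a non-sibilant consonant) → -to → *hijtarodto*.
*peu* — final sound /u/ (a vowel) → -i → *peui*.
The final sound of *kibos* is /s/, which is a sibilant, so the suffix is -ava, giving *kibosava*.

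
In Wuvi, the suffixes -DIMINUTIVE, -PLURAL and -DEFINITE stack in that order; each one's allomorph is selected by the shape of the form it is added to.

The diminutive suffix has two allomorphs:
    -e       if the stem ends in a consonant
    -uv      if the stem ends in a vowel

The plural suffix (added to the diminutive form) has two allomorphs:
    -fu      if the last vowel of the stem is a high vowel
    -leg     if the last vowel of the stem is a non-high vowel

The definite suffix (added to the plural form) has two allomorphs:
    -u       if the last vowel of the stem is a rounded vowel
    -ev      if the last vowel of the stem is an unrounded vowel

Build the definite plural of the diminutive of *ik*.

ikelegev

The final sound of *ik* is /k/, which is a consonant, so the diminutive suffix is -e, giving *ike*.
The diminutive form *ike*: last vowel = /e/, a non-high vowel → -leg → *ikeleg*.
The last vowel of the plural form *ikeleg* is /e/, which is an unrounded vowel, so the definite suffix is -ev, giving *ikelegev*.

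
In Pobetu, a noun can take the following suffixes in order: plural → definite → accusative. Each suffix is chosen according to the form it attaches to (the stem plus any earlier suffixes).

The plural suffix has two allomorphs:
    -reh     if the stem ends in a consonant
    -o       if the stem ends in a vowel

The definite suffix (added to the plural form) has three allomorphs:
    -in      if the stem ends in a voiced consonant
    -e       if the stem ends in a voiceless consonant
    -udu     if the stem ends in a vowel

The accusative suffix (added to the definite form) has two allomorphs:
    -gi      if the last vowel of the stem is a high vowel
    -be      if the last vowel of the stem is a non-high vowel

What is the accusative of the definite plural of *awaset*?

The final sound of *awaset* is /t/, which is a consonant, so the plural suffix is -reh, giving *awasetreh*.
The plural form *awasetreh*: final sound = /h/, a voiceless consonant → -e → *awasetrehe*.
The definite form *awasetrehe* — last vowel /e/ (a non-high vowel) → -be → *awasetrehebe*.

awasetrehebe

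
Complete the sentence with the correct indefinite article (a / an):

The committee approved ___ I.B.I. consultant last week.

an

The indefinite article is chosen by the initial *sound* of the following word, not its spelling.
The initialism *I.B.I.* is read letter by letter; the first letter, I, is pronounced /aɪ/, which begins with a vowel sound.
So the article is *an*: The committee approved an I.B.I. consultant last week.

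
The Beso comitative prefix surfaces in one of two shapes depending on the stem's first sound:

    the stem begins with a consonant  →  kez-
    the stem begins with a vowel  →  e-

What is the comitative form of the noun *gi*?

kezgi

Since the first sound of *gi* is /g/ (a consonant), it takes kez-, giving *kezgi*.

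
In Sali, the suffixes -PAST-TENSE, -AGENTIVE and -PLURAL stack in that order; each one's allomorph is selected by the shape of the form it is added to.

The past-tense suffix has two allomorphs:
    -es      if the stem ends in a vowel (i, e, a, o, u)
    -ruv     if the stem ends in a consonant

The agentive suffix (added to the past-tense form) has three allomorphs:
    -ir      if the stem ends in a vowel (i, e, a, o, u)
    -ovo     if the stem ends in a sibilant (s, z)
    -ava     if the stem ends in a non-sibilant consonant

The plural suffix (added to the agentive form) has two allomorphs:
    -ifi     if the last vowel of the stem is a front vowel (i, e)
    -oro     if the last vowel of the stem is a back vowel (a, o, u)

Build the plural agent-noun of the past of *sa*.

saesovooro

*sa*: final sound = /a/, a vowel → -es → *saes*.
The past-tense form *saes*: final sound = /s/, a sibilant → -ovo → *saesovo*.
The last vowel of the agentive form *saesovo* is /o/, which is a back vowel, so the plural suffix is -oro, giving *saesovooro*.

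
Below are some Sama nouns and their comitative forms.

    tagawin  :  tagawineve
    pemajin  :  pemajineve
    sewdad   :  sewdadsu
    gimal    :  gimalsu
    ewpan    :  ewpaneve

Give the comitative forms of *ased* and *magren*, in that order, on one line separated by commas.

asedsu, magreneve

Looking at the final consonant of each stem: -eve when the stem ends in a nasal (*tagawin*, *pemajin*, *ewpan*); -su when the stem ends in a non-nasal consonant (*sewdad*, *gimal*).
*ased* — final consonant /d/ (non-nasal) → -su → *asedsu*.
*magren*: final consonant = /n/, a nasal → -eve → *magreneve*.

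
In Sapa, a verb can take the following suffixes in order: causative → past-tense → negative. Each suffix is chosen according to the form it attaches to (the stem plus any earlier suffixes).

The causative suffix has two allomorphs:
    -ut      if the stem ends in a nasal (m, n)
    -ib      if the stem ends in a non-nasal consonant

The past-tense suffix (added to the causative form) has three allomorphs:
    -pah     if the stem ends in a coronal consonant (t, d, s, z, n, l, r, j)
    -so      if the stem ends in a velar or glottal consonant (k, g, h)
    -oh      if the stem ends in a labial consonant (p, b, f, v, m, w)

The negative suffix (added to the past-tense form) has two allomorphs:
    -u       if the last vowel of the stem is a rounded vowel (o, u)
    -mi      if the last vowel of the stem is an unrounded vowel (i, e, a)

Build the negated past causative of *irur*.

Since the final consonant of *irur* is /r/ (non-nasal), it takes -ib, giving *irurib*.
The final consonant of the causative form *irurib* is /b/, which is labial, so the past-tense suffix is -oh, giving *iruriboh*.
The past-tense form *iruriboh* — last vowel /o/ (a rounded vowel) → -u → *iruribohu*.

iruribohu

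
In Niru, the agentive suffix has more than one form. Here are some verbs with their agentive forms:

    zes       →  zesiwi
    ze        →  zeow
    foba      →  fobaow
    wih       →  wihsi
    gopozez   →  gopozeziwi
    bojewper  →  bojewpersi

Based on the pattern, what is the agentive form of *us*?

Looking at the final sound of each stem: -iwi when the stem ends in a sibilant (*zes*, *gopozez*); -si when the stem ends in a non-sibilant consonant (*wih*, *bojewper*); -ow when the stem ends in a vowel (*ze*, *foba*).
*us* — final sound /s/ (a sibilant) → -iwi → *usiwi*.

usiwi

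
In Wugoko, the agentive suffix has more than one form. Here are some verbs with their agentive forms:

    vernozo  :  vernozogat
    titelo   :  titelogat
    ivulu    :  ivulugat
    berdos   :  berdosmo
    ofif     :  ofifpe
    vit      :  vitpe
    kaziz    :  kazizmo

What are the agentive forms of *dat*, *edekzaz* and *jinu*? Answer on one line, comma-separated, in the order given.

datpe, edekzazmo, jinugat

The pattern is sibilance of the final sound: -mo when the stem ends in a sibilant (*berdos*, *kaziz*); -pe when the stem ends in a non-sibilant consonant (*ofif*, *vit*); -gat when the stem ends in a vowel (*vernozo*, *titelo*, *ivulu*).
Since the final sound of *dat* is /t/ (a non-sibilant consonant), it takes -pe, giving *datpe*.
The final sound of *edekzaz* is /z/, which is a sibilant, so the suffix is -mo, giving *edekzazmo*.
*jinu*: final sound = /u/, a vowel → -gat → *jinugat*.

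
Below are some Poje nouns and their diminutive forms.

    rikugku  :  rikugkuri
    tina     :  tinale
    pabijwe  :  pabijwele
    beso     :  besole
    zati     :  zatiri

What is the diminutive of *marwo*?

The suffix is conditioned by the last vowel: -ri when the last vowel of the stem is a high vowel (*rikugku*, *zati*); -le when the last vowel of the stem is a non-high vowel (*tina*, *pabijwe*, *beso*).
The last vowel of *marwo* is /o/, which is a non-high vowel, so the suffix is -le, giving *marwole*.

marwole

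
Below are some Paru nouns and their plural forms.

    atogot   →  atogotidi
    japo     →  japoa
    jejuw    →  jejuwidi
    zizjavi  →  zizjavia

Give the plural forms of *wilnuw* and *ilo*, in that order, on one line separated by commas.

The alternation tracks the final sound of the stem — -idi when the stem ends in a consonant (*atogot*, *jejuw*); -a when the stem ends in a vowel (*japo*, *zizjavi*).
*wilnuw* — final sound /w/ (a consonant) → -idi → *wilnuwidi*.
*ilo*: final sound = /o/, a vowel → -a → *iloa*.

wilnuwidi, iloa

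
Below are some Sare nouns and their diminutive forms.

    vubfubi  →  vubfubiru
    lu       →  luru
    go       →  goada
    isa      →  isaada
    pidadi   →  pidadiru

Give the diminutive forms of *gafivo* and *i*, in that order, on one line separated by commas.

gafivoada, iru

The pattern is height harmony: -ru when the last vowel of the stem is a high vowel (*vubfubi*, *lu*, *pidadi*); -ada when the last vowel of the stem is a non-high vowel (*go*, *isa*).
*gafivo* — last vowel /o/ (a non-high vowel) → -ada → *gafivoada*.
*i*: last vowel = /i/, a high vowel → -ru → *iru*.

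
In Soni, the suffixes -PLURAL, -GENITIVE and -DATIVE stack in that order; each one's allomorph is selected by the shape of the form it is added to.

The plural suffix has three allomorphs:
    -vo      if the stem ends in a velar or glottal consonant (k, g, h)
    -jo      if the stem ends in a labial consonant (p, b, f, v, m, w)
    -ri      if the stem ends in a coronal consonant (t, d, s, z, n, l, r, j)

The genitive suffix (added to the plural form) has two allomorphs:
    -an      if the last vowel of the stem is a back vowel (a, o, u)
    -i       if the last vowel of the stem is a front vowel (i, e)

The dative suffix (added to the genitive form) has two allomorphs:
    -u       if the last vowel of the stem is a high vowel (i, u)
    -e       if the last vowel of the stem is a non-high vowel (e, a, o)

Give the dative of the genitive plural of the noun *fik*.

fikvoane

*fik*: final consonant = /k/, velar/glottal → -vo → *fikvo*.
The last vowel of the plural form *fikvo* is /o/, which is a back vowel, so the genitive suffix is -an, giving *fikvoan*.
The genitive form *fikvoan* — last vowel /a/ (a non-high vowel) → -e → *fikvoane*.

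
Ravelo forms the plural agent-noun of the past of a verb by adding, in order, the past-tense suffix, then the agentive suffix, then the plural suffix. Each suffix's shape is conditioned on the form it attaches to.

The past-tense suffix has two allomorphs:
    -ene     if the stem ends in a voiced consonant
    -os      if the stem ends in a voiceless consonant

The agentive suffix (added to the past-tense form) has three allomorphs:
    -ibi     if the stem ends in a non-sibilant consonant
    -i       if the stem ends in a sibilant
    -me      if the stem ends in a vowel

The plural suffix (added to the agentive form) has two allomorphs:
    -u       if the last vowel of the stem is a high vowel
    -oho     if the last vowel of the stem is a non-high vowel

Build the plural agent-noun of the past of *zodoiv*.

zodoivenemeoho

The final consonant of *zodoiv* is /v/, which is voiced, so the past-tense suffix is -ene, giving *zodoivene*.
The past-tense form *zodoivene* — final sound /e/ (a vowel) → -me → *zodoiveneme*.
The agentive form *zodoiveneme* — last vowel /e/ (a non-high vowel) → -oho → *zodoivenemeoho*.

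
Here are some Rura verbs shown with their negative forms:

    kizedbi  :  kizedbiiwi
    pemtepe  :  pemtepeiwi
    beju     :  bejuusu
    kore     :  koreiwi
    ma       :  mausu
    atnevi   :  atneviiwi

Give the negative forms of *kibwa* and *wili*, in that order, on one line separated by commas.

The alternation tracks the last vowel of the stem — -iwi when the last vowel of the stem is a front vowel (*kizedbi*, *pemtepe*, *kore*, *atnevi*); -usu when the last vowel of the stem is a back vowel (*beju*, *ma*).
Since the last vowel of *kibwa* is /a/ (a back vowel), it takes -usu, giving *kibwausu*.
Since the last vowel of *wili* is /i/ (a front vowel), it takes -iwi, giving *wiliiwi*.

kibwausu, wiliiwi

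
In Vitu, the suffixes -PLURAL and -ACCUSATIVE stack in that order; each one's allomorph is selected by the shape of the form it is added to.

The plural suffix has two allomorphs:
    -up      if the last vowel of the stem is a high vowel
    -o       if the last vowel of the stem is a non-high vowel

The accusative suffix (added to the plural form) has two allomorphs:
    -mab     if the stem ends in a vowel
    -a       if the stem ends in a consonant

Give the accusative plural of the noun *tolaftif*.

tolaftifupa

The last vowel of *tolaftif* is /i/, which is a high vowel, so the plural suffix is -up, giving *tolaftifup*.
The plural form *tolaftifup*: final sound = /p/, a consonant → -a → *tolaftifupa*.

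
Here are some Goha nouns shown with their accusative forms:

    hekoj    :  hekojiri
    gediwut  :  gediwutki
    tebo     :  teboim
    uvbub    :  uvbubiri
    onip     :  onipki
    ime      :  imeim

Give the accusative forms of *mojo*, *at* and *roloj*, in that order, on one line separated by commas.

mojoim, atki, rolojiri

The suffix is conditioned by the final sound: -ki when the stem ends in a voiceless consonant (*gediwut*, *onip*); -iri when the stem ends in a voiced consonant (*hekoj*, *uvbub*); -im when the stem ends in a vowel (*tebo*, *ime*).
The final sound of *mojo* is /o/, which is a vowel, so the suffix is -im, giving *mojoim*.
*at*: final sound = /t/, a voiceless consonant → -ki → *atki*.
The final sound of *roloj* is /j/, which is a voiced consonant, so the suffix is -iri, giving *rolojiri*.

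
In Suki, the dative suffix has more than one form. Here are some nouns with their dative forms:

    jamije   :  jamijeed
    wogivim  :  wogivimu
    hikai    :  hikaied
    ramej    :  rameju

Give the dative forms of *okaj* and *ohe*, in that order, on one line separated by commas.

Looking at the final sound of each stem: -u when the stem ends in a consonant (*wogivim*, *ramej*); -ed when the stem ends in a vowel (*jamije*, *hikai*).
The final sound of *okaj* is /j/, which is a consonant, so the suffix is -u, giving *okaju*.
*ohe*: final sound = /e/, a vowel → -ed → *oheed*.

okaju, oheed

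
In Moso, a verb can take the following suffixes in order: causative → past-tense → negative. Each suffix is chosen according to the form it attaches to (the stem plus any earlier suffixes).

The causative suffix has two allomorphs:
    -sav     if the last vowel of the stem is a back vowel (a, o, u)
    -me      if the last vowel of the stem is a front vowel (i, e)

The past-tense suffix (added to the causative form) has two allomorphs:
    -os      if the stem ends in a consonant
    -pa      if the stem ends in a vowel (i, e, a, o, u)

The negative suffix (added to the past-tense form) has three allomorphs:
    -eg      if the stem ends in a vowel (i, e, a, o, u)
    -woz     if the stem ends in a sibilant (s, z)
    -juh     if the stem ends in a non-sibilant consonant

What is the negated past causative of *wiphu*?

wiphusavoswoz

*wiphu* — last vowel /u/ (a back vowel) → -sav → *wiphusav*.
The causative form *wiphusav*: final sound = /v/, a consonant → -os → *wiphusavos*.
The past-tense form *wiphusavos*: final sound = /s/, a sibilant → -woz → *wiphusavoswoz*.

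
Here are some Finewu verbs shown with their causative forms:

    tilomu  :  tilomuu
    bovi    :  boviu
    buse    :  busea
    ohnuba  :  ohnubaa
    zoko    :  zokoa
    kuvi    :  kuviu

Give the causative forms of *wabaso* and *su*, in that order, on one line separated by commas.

wabasoa, suu

The suffix is conditioned by the last vowel: -u when the last vowel of the stem is a high vowel (*tilomu*, *bovi*, *kuvi*); -a when the last vowel of the stem is a non-high vowel (*buse*, *ohnuba*, *zoko*).
*wabaso*: last vowel = /o/, a non-high vowel → -a → *wabasoa*.
*su*: last vowel = /u/, a high vowel → -u → *suu*.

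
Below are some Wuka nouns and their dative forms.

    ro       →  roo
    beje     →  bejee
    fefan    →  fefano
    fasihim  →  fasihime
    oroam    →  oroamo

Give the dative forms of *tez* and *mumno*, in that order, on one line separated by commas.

The alternation tracks the last vowel of the stem — -e when the last vowel of the stem is a front vowel (*beje*, *fasihim*); -o when the last vowel of the stem is a back vowel (*ro*, *fefan*, *oroam*).
*tez* — last vowel /e/ (a front vowel) → -e → *teze*.
*mumno*: last vowel = /o/, a back vowel → -o → *mumnoo*.

teze, mumnoo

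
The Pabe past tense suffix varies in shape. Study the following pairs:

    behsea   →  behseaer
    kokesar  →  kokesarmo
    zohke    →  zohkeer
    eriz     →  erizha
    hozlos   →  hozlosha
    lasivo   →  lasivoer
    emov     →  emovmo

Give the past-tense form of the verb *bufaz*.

The pattern is sibilance of the final sound: -ha when the stem ends in a sibilant (*eriz*, *hozlos*); -mo when the stem ends in a non-sibilant consonant (*kokesar*, *emov*); -er when the stem ends in a vowel (*behsea*, *zohke*, *lasivo*).
*bufaz*: final sound = /z/, a sibilant → -ha → *bufazha*.

bufazha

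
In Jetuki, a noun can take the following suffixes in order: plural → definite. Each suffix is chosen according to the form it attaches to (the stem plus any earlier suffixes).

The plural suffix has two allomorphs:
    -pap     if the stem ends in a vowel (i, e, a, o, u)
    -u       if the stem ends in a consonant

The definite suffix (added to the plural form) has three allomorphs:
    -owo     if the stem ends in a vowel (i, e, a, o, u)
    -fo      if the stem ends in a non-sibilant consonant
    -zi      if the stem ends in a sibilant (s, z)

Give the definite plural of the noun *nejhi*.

nejhipapfo

The final sound of *nejhi* is /i/, which is a vowel, so the plural suffix is -pap, giving *nejhipap*.
The plural form *nejhipap*: final sound = /p/, a non-sibilant consonant → -fo → *nejhipapfo*.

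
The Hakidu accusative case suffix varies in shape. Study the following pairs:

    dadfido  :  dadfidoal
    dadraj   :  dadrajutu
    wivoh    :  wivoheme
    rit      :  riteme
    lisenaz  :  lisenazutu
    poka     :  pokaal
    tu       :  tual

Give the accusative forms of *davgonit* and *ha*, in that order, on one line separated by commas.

davgoniteme, haal

Looking at the final sound of each stem: -eme when the stem ends in a voiceless consonant (*wivoh*, *rit*); -utu when the stem ends in a voiced consonant (*dadraj*, *lisenaz*); -al when the stem ends in a vowel (*dadfido*, *poka*, *tu*).
*davgonit*: final sound = /t/, a voiceless consonant → -eme → *davgoniteme*.
The final sound of *ha* is /a/, which is a vowel, so the suffix is -al, giving *haal*.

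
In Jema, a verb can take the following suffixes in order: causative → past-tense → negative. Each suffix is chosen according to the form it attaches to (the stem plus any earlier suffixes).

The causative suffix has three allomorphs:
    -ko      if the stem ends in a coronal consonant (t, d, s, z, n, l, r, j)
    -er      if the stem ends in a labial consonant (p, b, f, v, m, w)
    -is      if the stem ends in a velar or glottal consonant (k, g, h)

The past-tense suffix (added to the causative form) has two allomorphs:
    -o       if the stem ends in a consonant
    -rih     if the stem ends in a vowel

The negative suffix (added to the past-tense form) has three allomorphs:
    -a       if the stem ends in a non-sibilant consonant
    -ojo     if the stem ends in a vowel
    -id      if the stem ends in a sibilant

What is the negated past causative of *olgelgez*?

Since the final consonant of *olgelgez* is /z/ (coronal), it takes -ko, giving *olgelgezko*.
The final sound of the causative form *olgelgezko* is /o/, which is a vowel, so the past-tense suffix is -rih, giving *olgelgezkorih*.
The past-tense form *olgelgezkorih*: final sound = /h/, a non-sibilant consonant → -a → *olgelgezkoriha*.

olgelgezkoriha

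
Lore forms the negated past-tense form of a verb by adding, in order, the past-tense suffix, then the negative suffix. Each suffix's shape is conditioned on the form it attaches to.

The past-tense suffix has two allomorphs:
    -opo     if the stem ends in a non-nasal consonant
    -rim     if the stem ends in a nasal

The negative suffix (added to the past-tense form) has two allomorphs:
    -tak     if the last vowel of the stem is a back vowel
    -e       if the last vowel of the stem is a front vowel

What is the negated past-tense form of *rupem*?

Since the final consonant of *rupem* is /m/ (a nasal), it takes -rim, giving *rupemrim*.
The past-tense form *rupemrim* — last vowel /i/ (a front vowel) → -e → *rupemrime*.

rupemrime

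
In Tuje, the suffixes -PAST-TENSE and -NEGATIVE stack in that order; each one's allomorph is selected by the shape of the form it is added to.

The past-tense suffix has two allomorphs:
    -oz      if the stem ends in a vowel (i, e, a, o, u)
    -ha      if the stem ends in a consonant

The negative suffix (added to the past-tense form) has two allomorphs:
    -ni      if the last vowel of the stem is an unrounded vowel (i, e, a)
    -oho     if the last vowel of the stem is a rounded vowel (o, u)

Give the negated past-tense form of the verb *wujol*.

*wujol* — final sound /l/ (a consonant) → -ha → *wujolha*.
Since the last vowel of the past-tense form *wujolha* is /a/ (an unrounded vowel), it takes -ni, giving *wujolhani*.

wujolhani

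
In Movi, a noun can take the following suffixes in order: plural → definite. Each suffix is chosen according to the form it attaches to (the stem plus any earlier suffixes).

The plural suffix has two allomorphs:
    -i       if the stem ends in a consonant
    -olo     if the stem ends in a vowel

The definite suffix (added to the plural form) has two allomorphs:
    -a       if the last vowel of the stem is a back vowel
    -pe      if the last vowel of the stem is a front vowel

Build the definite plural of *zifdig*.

*zifdig* — final sound /g/ (a consonant) → -i → *zifdigi*.
The plural form *zifdigi*: last vowel = /i/, a front vowel → -pe → *zifdigipe*.

zifdigipe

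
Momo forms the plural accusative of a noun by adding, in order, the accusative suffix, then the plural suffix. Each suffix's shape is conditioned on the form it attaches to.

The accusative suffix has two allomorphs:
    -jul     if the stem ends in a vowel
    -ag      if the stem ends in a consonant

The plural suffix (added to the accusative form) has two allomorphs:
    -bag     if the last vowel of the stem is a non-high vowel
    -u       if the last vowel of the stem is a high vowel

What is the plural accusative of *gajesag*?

Since the final sound of *gajesag* is /g/ (a consonant), it takes -ag, giving *gajesagag*.
The last vowel of the accusative form *gajesagag* is /a/, which is a non-high vowel, so the plural suffix is -bag, giving *gajesagagbag*.

gajesagagbag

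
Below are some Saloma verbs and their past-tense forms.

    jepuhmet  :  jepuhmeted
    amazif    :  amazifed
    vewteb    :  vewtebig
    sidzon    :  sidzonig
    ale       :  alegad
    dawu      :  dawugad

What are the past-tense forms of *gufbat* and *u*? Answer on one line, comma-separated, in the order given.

The pattern is voicing of the final sound: -ed when the stem ends in a voiceless consonant (*jepuhmet*, *amazif*); -ig when the stem ends in a voiced consonant (*vewteb*, *sidzon*); -gad when the stem ends in a vowel (*ale*, *dawu*).
*gufbat* — final sound /t/ (a voiceless consonant) → -ed → *gufbated*.
*u*: final sound = /u/, a vowel → -gad → *ugad*.

gufbated, ugad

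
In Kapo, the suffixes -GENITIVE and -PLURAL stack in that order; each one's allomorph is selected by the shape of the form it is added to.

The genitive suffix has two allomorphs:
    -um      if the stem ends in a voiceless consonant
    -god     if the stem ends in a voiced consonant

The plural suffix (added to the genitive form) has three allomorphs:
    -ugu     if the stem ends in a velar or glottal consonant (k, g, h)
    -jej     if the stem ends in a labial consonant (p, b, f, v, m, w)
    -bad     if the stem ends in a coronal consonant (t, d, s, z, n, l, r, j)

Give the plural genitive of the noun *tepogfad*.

tepogfadgodbad

The final consonant of *tepogfad* is /d/, which is voiced, so the genitive suffix is -god, giving *tepogfadgod*.
The genitive form *tepogfadgod*: final consonant = /d/, coronal → -bad → *tepogfadgodbad*.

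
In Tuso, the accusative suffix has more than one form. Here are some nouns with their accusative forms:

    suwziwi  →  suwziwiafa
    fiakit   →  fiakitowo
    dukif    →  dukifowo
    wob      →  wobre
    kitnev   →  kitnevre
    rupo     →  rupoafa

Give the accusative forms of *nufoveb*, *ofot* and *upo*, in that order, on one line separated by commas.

The suffix is conditioned by the final sound: -owo when the stem ends in a voiceless consonant (*fiakit*, *dukif*); -re when the stem ends in a voiced consonant (*wob*, *kitnev*); -afa when the stem ends in a vowel (*suwziwi*, *rupo*).
*nufoveb*: final sound = /b/, a voiced consonant → -re → *nufovebre*.
The final sound of *ofot* is /t/, which is a voiceless consonant, so the suffix is -owo, giving *ofotowo*.
The final sound of *upo* is /o/, which is a vowel, so the suffix is -afa, giving *upoafa*.

nufovebre, ofotowo, upoafa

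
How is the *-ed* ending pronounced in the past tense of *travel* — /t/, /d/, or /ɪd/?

/d/

The stem *travel* ends in a voiced sound other than /d/.
The -ed suffix is realized as /ɪd/ after /t, d/; as /t/ after other voiceless consonants; and as /d/ after other voiced sounds.
So -ed on *travel* is pronounced /d/.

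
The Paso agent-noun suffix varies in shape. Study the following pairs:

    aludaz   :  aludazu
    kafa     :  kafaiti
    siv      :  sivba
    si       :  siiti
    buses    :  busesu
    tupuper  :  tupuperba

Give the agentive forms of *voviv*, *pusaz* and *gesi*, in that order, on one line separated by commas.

vovivba, pusazu, gesiiti

The pattern is sibilance of the final sound: -u when the stem ends in a sibilant (*aludaz*, *buses*); -ba when the stem ends in a non-sibilant consonant (*siv*, *tupuper*); -iti when the stem ends in a vowel (*kafa*, *si*).
Since the final sound of *voviv* is /v/ (a non-sibilant consonant), it takes -ba, giving *vovivba*.
The final sound of *pusaz* is /z/, which is a sibilant, so the suffix is -u, giving *pusazu*.
*gesi* — final sound /i/ (a vowel) → -iti → *gesiiti*.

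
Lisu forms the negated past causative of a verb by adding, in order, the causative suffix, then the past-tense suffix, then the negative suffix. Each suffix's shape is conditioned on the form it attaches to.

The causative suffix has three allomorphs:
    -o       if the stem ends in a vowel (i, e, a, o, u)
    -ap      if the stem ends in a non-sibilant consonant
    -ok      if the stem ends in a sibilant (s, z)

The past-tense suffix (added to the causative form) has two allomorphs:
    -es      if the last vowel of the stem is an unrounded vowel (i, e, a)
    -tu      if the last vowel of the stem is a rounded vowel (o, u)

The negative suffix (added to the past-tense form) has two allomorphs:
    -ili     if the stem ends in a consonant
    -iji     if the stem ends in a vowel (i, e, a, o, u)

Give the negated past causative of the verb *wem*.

The final sound of *wem* is /m/, which is a non-sibilant consonant, so the causative suffix is -ap, giving *wemap*.
The causative form *wemap*: last vowel = /a/, an unrounded vowel → -es → *wemapes*.
The past-tense form *wemapes*: final sound = /s/, a consonant → -ili → *wemapesili*.

wemapesili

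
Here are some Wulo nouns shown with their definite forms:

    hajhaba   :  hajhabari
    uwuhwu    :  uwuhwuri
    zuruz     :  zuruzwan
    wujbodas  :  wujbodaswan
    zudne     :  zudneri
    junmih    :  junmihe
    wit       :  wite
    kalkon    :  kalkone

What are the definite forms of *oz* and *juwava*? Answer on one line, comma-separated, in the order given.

ozwan, juwavari

Looking at the final sound of each stem: -wan when the stem ends in a sibilant (*zuruz*, *wujbodas*); -e when the stem ends in a non-sibilant consonant (*junmih*, *wit*, *kalkon*); -ri when the stem ends in a vowel (*hajhaba*, *uwuhwu*, *zudne*).
*oz*: final sound = /z/, a sibilant → -wan → *ozwan*.
The final sound of *juwava* is /a/, which is a vowel, so the suffix is -ri, giving *juwavari*.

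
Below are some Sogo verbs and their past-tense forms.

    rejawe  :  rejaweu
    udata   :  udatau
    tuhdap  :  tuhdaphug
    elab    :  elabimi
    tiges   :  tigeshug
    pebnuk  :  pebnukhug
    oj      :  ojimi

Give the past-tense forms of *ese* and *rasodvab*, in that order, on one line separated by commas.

The suffix is conditioned by the final sound: -hug when the stem ends in a voiceless consonant (*tuhdap*, *tiges*, *pebnuk*); -imi when the stem ends in a voiced consonant (*elab*, *oj*); -u when the stem ends in a vowel (*rejawe*, *udata*).
The final sound of *ese* is /e/, which is a vowel, so the suffix is -u, giving *eseu*.
Since the final sound of *rasodvab* is /b/ (a voiced consonant), it takes -imi, giving *rasodvabimi*.

eseu, rasodvabimi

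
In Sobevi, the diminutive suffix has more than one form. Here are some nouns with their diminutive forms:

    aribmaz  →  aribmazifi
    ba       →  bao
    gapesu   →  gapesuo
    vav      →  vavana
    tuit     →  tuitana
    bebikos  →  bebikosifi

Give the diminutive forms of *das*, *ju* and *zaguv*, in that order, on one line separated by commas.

Looking at the final sound of each stem: -ifi when the stem ends in a sibilant (*aribmaz*, *bebikos*); -ana when the stem ends in a non-sibilant consonant (*vav*, *tuit*); -o when the stem ends in a vowel (*ba*, *gapesu*).
*das*: final sound = /s/, a sibilant → -ifi → *dasifi*.
Since the final sound of *ju* is /u/ (a vowel), it takes -o, giving *juo*.
*zaguv*: final sound = /v/, a non-sibilant consonant → -ana → *zaguvana*.

dasifi, juo, zaguvana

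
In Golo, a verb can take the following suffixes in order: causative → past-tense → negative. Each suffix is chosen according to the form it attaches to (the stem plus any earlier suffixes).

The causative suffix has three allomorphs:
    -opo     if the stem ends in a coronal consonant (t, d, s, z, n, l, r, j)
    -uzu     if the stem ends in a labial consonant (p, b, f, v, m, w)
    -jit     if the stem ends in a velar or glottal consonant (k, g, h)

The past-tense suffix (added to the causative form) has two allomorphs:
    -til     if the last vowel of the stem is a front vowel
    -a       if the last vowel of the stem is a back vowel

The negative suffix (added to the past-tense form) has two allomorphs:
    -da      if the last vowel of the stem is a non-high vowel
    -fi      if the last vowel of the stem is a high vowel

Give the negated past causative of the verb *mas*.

*mas* — final consonant /s/ (coronal) → -opo → *masopo*.
The causative form *masopo*: last vowel = /o/, a back vowel → -a → *masopoa*.
The past-tense form *masopoa*: last vowel = /a/, a non-high vowel → -da → *masopoada*.

masopoada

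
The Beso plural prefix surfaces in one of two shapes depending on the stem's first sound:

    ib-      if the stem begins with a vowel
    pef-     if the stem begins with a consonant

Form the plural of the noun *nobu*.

*nobu* — first sound /n/ (a consonant) → pef- → *pefnobu*.

pefnobu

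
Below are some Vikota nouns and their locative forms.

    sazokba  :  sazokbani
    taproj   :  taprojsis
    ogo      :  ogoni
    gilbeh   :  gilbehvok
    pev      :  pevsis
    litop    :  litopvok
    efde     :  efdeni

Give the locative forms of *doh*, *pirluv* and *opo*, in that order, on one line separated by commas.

The pattern is voicing of the final sound: -vok when the stem ends in a voiceless consonant (*gilbeh*, *litop*); -sis when the stem ends in a voiced consonant (*taproj*, *pev*); -ni when the stem ends in a vowel (*sazokba*, *ogo*, *efde*).
*doh* — final sound /h/ (a voiceless consonant) → -vok → *dohvok*.
Since the final sound of *pirluv* is /v/ (a voiced consonant), it takes -sis, giving *pirluvsis*.
The final sound of *opo* is /o/, which is a vowel, so the suffix is -ni, giving *oponi*.

dohvok, pirluvsis, oponi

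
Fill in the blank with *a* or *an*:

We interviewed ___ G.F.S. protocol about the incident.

The indefinite article is chosen by the initial *sound* of the following word, not its spelling.
The initialism *G.F.S.* is read letter by letter; the first letter, G, is pronounced /dʒiː/, which begins with a consonant sound.
So the article is *a*: We interviewed a G.F.S. protocol about the incident.

a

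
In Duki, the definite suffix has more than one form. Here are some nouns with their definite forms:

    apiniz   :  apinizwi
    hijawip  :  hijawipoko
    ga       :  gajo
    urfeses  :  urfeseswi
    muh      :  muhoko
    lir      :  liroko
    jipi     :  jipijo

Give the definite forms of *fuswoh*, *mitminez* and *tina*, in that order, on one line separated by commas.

fuswohoko, mitminezwi, tinajo

The pattern is sibilance of the final sound: -wi when the stem ends in a sibilant (*apiniz*, *urfeses*); -oko when the stem ends in a non-sibilant consonant (*hijawip*, *muh*, *lir*); -jo when the stem ends in a vowel (*ga*, *jipi*).
*fuswoh* — final sound /h/ (a non-sibilant consonant) → -oko → *fuswohoko*.
Since the final sound of *mitminez* is /z/ (a sibilant), it takes -wi, giving *mitminezwi*.
*tina* — final sound /a/ (a vowel) → -jo → *tinajo*.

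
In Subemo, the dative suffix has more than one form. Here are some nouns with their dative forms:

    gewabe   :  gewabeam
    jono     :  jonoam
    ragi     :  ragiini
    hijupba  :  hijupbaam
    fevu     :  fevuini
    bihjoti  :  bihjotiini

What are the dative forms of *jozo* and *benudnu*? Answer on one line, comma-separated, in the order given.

The suffix is conditioned by the last vowel: -ini when the last vowel of the stem is a high vowel (*ragi*, *fevu*, *bihjoti*); -am when the last vowel of the stem is a non-high vowel (*gewabe*, *jono*, *hijupba*).
Since the last vowel of *jozo* is /o/ (a non-high vowel), it takes -am, giving *jozoam*.
*benudnu*: last vowel = /u/, a high vowel → -ini → *benudnuini*.

jozoam, benudnuini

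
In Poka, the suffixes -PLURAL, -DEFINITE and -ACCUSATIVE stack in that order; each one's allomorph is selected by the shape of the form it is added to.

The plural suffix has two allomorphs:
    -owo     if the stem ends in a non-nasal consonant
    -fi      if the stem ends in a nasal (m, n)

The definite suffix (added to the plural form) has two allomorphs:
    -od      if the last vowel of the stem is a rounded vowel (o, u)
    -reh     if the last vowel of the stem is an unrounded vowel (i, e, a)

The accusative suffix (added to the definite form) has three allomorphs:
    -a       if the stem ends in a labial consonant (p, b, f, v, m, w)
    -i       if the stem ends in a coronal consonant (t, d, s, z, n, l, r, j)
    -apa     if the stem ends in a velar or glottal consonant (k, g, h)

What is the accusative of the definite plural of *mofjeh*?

mofjehowoodi

*mofjeh*: final consonant = /h/, non-nasal → -owo → *mofjehowo*.
The last vowel of the plural form *mofjehowo* is /o/, which is a rounded vowel, so the definite suffix is -od, giving *mofjehowood*.
The definite form *mofjehowood*: final consonant = /d/, coronal → -i → *mofjehowoodi*.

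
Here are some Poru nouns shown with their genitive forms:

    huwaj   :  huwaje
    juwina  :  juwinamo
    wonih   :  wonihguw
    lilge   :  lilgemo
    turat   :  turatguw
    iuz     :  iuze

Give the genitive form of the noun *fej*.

feje

The alternation tracks the final sound of the stem — -guw when the stem ends in a voiceless consonant (*wonih*, *turat*); -e when the stem ends in a voiced consonant (*huwaj*, *iuz*); -mo when the stem ends in a vowel (*juwina*, *lilge*).
*fej* — final sound /j/ (a voiced consonant) → -e → *feje*.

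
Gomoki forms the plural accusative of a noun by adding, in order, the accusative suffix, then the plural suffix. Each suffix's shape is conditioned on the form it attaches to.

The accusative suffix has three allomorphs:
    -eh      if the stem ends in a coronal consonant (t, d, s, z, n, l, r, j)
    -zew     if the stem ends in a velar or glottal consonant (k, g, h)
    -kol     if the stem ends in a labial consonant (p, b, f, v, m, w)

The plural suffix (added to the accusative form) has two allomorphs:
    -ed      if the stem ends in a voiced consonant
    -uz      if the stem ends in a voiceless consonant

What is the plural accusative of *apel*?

apelehuz

The final consonant of *apel* is /l/, which is coronal, so the accusative suffix is -eh, giving *apeleh*.
The accusative form *apeleh*: final consonant = /h/, voiceless → -uz → *apelehuz*.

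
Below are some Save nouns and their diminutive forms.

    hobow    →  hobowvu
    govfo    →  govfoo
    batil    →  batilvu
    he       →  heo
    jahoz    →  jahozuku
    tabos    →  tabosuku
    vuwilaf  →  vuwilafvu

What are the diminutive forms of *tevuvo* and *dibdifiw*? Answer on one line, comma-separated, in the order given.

The alternation tracks the final sound of the stem — -uku when the stem ends in a sibilant (*jahoz*, *tabos*); -vu when the stem ends in a non-sibilant consonant (*hobow*, *batil*, *vuwilaf*); -o when the stem ends in a vowel (*govfo*, *he*).
The final sound of *tevuvo* is /o/, which is a vowel, so the suffix is -o, giving *tevuvoo*.
*dibdifiw* — final sound /w/ (a non-sibilant consonant) → -vu → *dibdifiwvu*.

tevuvoo, dibdifiwvu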